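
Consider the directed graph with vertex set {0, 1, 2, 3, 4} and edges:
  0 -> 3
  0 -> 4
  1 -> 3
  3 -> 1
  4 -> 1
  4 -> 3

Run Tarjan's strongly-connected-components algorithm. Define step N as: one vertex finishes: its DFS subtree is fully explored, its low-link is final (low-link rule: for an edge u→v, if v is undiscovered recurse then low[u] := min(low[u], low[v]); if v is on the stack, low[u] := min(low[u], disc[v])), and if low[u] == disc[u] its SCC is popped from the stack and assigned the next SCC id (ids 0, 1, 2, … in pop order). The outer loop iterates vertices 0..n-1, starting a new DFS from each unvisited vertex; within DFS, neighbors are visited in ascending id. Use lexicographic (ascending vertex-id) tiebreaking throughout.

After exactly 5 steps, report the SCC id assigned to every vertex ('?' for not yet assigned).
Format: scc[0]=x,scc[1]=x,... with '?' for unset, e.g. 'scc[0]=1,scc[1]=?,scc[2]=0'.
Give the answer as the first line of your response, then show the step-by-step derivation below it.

scc[0]=2,scc[1]=0,scc[2]=3,scc[3]=0,scc[4]=1

step 1: low=(low[0]=0,low[1]=1,low[2]=?,low[3]=1,low[4]=?); scc=(scc[0]=?,scc[1]=?,scc[2]=?,scc[3]=?,scc[4]=?)
step 2: low=(low[0]=0,low[1]=1,low[2]=?,low[3]=1,low[4]=?); scc=(scc[0]=?,scc[1]=0,scc[2]=?,scc[3]=0,scc[4]=?)
step 3: low=(low[0]=0,low[1]=1,low[2]=?,low[3]=1,low[4]=3); scc=(scc[0]=?,scc[1]=0,scc[2]=?,scc[3]=0,scc[4]=1)
step 4: low=(low[0]=0,low[1]=1,low[2]=?,low[3]=1,low[4]=3); scc=(scc[0]=2,scc[1]=0,scc[2]=?,scc[3]=0,scc[4]=1)
step 5: low=(low[0]=0,low[1]=1,low[2]=4,low[3]=1,low[4]=3); scc=(scc[0]=2,scc[1]=0,scc[2]=3,scc[3]=0,scc[4]=1)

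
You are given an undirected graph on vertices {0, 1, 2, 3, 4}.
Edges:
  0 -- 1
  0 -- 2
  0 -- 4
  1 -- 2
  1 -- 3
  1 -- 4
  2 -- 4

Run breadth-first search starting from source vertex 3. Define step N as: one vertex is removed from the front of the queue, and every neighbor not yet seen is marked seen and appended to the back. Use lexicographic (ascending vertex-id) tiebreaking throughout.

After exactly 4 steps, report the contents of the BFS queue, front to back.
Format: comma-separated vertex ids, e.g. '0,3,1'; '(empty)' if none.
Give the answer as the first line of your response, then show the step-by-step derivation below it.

4

step 1: dequeue 3; queue=[1]; order=3
step 2: dequeue 1; queue=[0,2,4]; order=3,1
step 3: dequeue 0; queue=[2,4]; order=3,1,0
step 4: dequeue 2; queue=[4]; order=3,1,0,2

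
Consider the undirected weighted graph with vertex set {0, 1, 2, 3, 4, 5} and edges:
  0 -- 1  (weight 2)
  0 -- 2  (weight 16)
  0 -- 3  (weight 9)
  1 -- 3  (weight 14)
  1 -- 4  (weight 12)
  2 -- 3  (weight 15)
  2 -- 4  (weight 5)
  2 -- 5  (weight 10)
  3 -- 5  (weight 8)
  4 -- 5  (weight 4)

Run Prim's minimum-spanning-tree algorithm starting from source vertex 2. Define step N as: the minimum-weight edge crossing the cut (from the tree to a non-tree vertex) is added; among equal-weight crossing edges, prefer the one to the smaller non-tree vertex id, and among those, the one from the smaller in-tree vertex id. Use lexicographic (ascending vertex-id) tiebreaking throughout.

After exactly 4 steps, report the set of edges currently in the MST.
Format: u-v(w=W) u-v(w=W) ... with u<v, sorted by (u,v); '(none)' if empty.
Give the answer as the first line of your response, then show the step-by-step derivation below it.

0-3(w=9) 2-4(w=5) 3-5(w=8) 4-5(w=4)

step 1: add edge 2-4 (w=5); MST = {2-4(w=5)}
step 2: add edge 4-5 (w=4); MST = {2-4(w=5) 4-5(w=4)}
step 3: add edge 3-5 (w=8); MST = {2-4(w=5) 3-5(w=8) 4-5(w=4)}
step 4: add edge 0-3 (w=9); MST = {0-3(w=9) 2-4(w=5) 3-5(w=8) 4-5(w=4)}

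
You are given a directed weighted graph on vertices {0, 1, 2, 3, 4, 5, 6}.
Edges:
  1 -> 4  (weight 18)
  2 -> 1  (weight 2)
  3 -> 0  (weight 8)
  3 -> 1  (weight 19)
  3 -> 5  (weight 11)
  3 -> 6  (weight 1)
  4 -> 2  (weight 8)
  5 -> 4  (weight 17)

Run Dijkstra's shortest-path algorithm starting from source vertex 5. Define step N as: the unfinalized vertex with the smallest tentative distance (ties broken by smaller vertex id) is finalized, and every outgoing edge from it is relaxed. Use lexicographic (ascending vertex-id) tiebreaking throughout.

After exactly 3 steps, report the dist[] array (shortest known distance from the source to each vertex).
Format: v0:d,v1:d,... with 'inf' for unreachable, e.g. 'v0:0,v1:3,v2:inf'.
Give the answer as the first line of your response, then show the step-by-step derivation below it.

v0:inf,v1:27,v2:25,v3:inf,v4:17,v5:0,v6:inf

step 1: dist = v0:inf,v1:inf,v2:inf,v3:inf,v4:17,v5:0,v6:inf
step 2: dist = v0:inf,v1:inf,v2:25,v3:inf,v4:17,v5:0,v6:inf
step 3: dist = v0:inf,v1:27,v2:25,v3:inf,v4:17,v5:0,v6:inf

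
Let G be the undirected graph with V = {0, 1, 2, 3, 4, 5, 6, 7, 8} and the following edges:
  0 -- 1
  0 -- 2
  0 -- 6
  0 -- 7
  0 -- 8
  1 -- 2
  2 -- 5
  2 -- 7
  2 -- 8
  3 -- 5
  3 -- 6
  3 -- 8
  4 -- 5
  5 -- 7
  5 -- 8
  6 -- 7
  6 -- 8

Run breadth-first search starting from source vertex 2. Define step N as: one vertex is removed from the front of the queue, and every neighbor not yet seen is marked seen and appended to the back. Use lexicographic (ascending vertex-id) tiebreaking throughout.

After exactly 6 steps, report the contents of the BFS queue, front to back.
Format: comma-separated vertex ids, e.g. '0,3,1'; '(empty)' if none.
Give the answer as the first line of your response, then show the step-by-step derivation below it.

6,3,4

step 1: dequeue 2; queue=[0,1,5,7,8]; order=2
step 2: dequeue 0; queue=[1,5,7,8,6]; order=2,0
step 3: dequeue 1; queue=[5,7,8,6]; order=2,0,1
step 4: dequeue 5; queue=[7,8,6,3,4]; order=2,0,1,5
step 5: dequeue 7; queue=[8,6,3,4]; order=2,0,1,5,7
step 6: dequeue 8; queue=[6,3,4]; order=2,0,1,5,7,8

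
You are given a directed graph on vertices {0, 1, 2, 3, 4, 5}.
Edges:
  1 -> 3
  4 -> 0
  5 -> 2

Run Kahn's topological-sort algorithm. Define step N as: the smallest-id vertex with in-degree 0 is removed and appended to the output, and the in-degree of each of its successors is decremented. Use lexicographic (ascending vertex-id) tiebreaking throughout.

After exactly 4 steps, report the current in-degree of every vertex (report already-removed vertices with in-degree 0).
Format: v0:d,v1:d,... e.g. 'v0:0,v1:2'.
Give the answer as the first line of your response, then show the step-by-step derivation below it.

v0:0,v1:0,v2:1,v3:0,v4:0,v5:0

step 1: output 1; order=[1]; indeg=(1,0,1,0,0,0)
step 2: output 3; order=[1,3]; indeg=(1,0,1,0,0,0)
step 3: output 4; order=[1,3,4]; indeg=(0,0,1,0,0,0)
step 4: output 0; order=[1,3,4,0]; indeg=(0,0,1,0,0,0)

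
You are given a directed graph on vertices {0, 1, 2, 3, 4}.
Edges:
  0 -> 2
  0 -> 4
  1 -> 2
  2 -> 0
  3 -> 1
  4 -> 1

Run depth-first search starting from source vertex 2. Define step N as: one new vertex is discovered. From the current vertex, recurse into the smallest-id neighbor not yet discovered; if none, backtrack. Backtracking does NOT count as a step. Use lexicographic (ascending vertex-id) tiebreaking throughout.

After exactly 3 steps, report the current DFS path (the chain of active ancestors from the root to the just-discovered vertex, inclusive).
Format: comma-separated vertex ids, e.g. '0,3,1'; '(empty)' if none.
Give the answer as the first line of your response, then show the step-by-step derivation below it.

2,0,4

step 1: discover 2; path=2; order=2
step 2: discover 0; path=2>0; order=2,0
step 3: discover 4; path=2>0>4; order=2,0,4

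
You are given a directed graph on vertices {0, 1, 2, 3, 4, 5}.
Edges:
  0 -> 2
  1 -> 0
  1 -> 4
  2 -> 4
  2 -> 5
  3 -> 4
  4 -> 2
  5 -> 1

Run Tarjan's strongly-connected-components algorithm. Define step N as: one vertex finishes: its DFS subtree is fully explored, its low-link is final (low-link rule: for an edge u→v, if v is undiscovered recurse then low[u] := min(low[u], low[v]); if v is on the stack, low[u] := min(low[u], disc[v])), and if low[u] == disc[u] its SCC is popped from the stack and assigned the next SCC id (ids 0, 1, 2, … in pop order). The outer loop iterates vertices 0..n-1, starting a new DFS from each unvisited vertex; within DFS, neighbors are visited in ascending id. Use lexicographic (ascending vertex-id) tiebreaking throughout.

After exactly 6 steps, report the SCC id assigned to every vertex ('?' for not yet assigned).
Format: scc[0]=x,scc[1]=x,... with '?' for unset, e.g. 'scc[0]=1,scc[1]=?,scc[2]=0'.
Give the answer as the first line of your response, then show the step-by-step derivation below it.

scc[0]=0,scc[1]=0,scc[2]=0,scc[3]=1,scc[4]=0,scc[5]=0

step 1: low=(low[0]=0,low[1]=?,low[2]=1,low[3]=?,low[4]=1,low[5]=?); scc=(scc[0]=?,scc[1]=?,scc[2]=?,scc[3]=?,scc[4]=?,scc[5]=?)
step 2: low=(low[0]=0,low[1]=0,low[2]=1,low[3]=?,low[4]=1,low[5]=3); scc=(scc[0]=?,scc[1]=?,scc[2]=?,scc[3]=?,scc[4]=?,scc[5]=?)
step 3: low=(low[0]=0,low[1]=0,low[2]=1,low[3]=?,low[4]=1,low[5]=0); scc=(scc[0]=?,scc[1]=?,scc[2]=?,scc[3]=?,scc[4]=?,scc[5]=?)
step 4: low=(low[0]=0,low[1]=0,low[2]=0,low[3]=?,low[4]=1,low[5]=0); scc=(scc[0]=?,scc[1]=?,scc[2]=?,scc[3]=?,scc[4]=?,scc[5]=?)
step 5: low=(low[0]=0,low[1]=0,low[2]=0,low[3]=?,low[4]=1,low[5]=0); scc=(scc[0]=0,scc[1]=0,scc[2]=0,scc[3]=?,scc[4]=0,scc[5]=0)
step 6: low=(low[0]=0,low[1]=0,low[2]=0,low[3]=5,low[4]=1,low[5]=0); scc=(scc[0]=0,scc[1]=0,scc[2]=0,scc[3]=1,scc[4]=0,scc[5]=0)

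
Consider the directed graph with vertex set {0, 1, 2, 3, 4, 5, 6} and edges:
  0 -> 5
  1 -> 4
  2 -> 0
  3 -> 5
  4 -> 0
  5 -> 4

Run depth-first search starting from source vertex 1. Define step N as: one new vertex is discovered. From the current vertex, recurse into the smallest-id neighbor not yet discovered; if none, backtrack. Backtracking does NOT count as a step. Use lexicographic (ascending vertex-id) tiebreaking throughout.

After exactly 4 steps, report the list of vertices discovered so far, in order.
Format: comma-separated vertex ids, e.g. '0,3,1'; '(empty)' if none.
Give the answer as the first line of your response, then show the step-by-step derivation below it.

1,4,0,5

step 1: discover 1; path=1; order=1
step 2: discover 4; path=1>4; order=1,4
step 3: discover 0; path=1>4>0; order=1,4,0
step 4: discover 5; path=1>4>0>5; order=1,4,0,5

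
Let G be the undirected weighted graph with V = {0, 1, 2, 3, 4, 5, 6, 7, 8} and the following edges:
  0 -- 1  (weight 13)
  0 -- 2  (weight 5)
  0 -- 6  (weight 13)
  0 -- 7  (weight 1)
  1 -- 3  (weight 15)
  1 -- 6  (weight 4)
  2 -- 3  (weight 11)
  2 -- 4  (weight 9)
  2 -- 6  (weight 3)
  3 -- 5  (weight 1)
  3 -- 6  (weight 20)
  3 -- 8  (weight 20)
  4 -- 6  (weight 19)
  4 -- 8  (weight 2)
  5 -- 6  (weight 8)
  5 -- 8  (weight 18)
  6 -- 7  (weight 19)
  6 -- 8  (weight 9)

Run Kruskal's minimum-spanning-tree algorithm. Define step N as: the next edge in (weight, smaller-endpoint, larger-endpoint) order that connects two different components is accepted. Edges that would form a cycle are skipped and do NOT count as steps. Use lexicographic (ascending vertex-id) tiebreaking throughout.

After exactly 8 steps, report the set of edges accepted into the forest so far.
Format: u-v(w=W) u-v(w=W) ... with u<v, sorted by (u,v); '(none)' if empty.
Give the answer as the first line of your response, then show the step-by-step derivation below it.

0-2(w=5) 0-7(w=1) 1-6(w=4) 2-4(w=9) 2-6(w=3) 3-5(w=1) 4-8(w=2) 5-6(w=8)

step 1: add edge 0-7 (w=1); MST = {0-7(w=1)}
step 2: add edge 3-5 (w=1); MST = {0-7(w=1) 3-5(w=1)}
step 3: add edge 4-8 (w=2); MST = {0-7(w=1) 3-5(w=1) 4-8(w=2)}
step 4: add edge 2-6 (w=3); MST = {0-7(w=1) 2-6(w=3) 3-5(w=1) 4-8(w=2)}
step 5: add edge 1-6 (w=4); MST = {0-7(w=1) 1-6(w=4) 2-6(w=3) 3-5(w=1) 4-8(w=2)}
step 6: add edge 0-2 (w=5); MST = {0-2(w=5) 0-7(w=1) 1-6(w=4) 2-6(w=3) 3-5(w=1) 4-8(w=2)}
step 7: add edge 5-6 (w=8); MST = {0-2(w=5) 0-7(w=1) 1-6(w=4) 2-6(w=3) 3-5(w=1) 4-8(w=2) 5-6(w=8)}
step 8: add edge 2-4 (w=9); MST = {0-2(w=5) 0-7(w=1) 1-6(w=4) 2-4(w=9) 2-6(w=3) 3-5(w=1) 4-8(w=2) 5-6(w=8)}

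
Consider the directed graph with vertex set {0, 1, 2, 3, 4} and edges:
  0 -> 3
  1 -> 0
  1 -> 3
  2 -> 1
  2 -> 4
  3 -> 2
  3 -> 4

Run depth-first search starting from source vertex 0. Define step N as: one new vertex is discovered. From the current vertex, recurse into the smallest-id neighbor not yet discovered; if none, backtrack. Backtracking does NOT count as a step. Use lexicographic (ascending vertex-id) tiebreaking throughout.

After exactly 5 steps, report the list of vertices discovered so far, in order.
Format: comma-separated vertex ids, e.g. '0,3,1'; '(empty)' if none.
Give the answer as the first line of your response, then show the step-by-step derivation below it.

0,3,2,1,4

step 1: discover 0; path=0; order=0
step 2: discover 3; path=0>3; order=0,3
step 3: discover 2; path=0>3>2; order=0,3,2
step 4: discover 1; path=0>3>2>1; order=0,3,2,1
step 5: discover 4; path=0>3>2>4; order=0,3,2,1,4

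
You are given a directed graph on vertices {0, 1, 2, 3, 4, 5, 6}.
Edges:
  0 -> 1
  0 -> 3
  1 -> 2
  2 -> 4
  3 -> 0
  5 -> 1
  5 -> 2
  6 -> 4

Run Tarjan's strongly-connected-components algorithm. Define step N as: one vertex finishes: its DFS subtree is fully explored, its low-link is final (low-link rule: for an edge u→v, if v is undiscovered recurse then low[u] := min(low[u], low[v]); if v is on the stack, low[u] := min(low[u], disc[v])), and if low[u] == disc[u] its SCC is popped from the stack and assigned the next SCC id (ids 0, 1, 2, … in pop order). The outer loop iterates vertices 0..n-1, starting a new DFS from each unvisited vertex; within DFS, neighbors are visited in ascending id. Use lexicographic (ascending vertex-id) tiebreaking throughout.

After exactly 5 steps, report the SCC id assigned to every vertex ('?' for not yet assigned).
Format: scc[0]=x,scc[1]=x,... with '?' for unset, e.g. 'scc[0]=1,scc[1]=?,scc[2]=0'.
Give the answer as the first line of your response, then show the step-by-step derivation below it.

scc[0]=3,scc[1]=2,scc[2]=1,scc[3]=3,scc[4]=0,scc[5]=?,scc[6]=?

step 1: low=(low[0]=0,low[1]=1,low[2]=2,low[3]=?,low[4]=3,low[5]=?,low[6]=?); scc=(scc[0]=?,scc[1]=?,scc[2]=?,scc[3]=?,scc[4]=0,scc[5]=?,scc[6]=?)
step 2: low=(low[0]=0,low[1]=1,low[2]=2,low[3]=?,low[4]=3,low[5]=?,low[6]=?); scc=(scc[0]=?,scc[1]=?,scc[2]=1,scc[3]=?,scc[4]=0,scc[5]=?,scc[6]=?)
step 3: low=(low[0]=0,low[1]=1,low[2]=2,low[3]=?,low[4]=3,low[5]=?,low[6]=?); scc=(scc[0]=?,scc[1]=2,scc[2]=1,scc[3]=?,scc[4]=0,scc[5]=?,scc[6]=?)
step 4: low=(low[0]=0,low[1]=1,low[2]=2,low[3]=0,low[4]=3,low[5]=?,low[6]=?); scc=(scc[0]=?,scc[1]=2,scc[2]=1,scc[3]=?,scc[4]=0,scc[5]=?,scc[6]=?)
step 5: low=(low[0]=0,low[1]=1,low[2]=2,low[3]=0,low[4]=3,low[5]=?,low[6]=?); scc=(scc[0]=3,scc[1]=2,scc[2]=1,scc[3]=3,scc[4]=0,scc[5]=?,scc[6]=?)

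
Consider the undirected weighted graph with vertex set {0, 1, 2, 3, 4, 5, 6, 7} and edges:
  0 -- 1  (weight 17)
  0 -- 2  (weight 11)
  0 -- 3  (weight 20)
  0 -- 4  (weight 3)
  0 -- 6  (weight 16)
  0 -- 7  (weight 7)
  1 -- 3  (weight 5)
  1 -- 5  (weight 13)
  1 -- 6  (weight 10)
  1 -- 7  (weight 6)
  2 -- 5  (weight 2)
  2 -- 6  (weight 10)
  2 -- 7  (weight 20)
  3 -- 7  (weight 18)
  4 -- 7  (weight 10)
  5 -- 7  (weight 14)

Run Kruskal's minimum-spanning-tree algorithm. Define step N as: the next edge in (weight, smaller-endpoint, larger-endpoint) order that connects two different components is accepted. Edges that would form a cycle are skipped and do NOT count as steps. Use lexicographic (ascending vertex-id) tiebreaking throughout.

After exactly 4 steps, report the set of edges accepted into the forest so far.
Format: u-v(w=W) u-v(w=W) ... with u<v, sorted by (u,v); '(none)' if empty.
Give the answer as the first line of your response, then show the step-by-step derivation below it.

0-4(w=3) 1-3(w=5) 1-7(w=6) 2-5(w=2)

step 1: add edge 2-5 (w=2); MST = {2-5(w=2)}
step 2: add edge 0-4 (w=3); MST = {0-4(w=3) 2-5(w=2)}
step 3: add edge 1-3 (w=5); MST = {0-4(w=3) 1-3(w=5) 2-5(w=2)}
step 4: add edge 1-7 (w=6); MST = {0-4(w=3) 1-3(w=5) 1-7(w=6) 2-5(w=2)}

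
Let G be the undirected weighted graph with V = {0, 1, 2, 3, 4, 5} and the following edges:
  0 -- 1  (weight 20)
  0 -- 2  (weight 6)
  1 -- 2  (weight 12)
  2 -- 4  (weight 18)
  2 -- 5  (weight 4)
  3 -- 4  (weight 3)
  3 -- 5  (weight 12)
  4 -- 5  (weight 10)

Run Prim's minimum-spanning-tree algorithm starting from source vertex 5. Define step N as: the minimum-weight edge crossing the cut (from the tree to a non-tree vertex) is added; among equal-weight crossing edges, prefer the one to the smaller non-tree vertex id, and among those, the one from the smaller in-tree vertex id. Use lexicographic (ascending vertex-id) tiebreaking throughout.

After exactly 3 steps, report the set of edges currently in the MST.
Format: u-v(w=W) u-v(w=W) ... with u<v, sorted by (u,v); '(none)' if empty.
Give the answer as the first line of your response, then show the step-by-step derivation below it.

0-2(w=6) 2-5(w=4) 4-5(w=10)

step 1: add edge 2-5 (w=4); MST = {2-5(w=4)}
step 2: add edge 0-2 (w=6); MST = {0-2(w=6) 2-5(w=4)}
step 3: add edge 4-5 (w=10); MST = {0-2(w=6) 2-5(w=4) 4-5(w=10)}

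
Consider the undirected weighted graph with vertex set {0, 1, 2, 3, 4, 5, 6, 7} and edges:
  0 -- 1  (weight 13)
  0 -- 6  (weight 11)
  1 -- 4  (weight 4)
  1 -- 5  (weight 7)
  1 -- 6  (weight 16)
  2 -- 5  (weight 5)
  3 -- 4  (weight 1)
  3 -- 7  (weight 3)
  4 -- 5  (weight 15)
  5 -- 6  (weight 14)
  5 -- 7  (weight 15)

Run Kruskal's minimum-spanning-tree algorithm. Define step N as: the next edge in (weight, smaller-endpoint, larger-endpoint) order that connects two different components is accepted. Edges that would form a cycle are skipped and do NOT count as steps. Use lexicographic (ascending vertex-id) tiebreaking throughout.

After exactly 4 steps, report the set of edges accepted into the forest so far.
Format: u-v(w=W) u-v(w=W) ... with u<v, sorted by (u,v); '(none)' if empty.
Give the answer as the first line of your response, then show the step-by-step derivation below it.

1-4(w=4) 2-5(w=5) 3-4(w=1) 3-7(w=3)

step 1: add edge 3-4 (w=1); MST = {3-4(w=1)}
step 2: add edge 3-7 (w=3); MST = {3-4(w=1) 3-7(w=3)}
step 3: add edge 1-4 (w=4); MST = {1-4(w=4) 3-4(w=1) 3-7(w=3)}
step 4: add edge 2-5 (w=5); MST = {1-4(w=4) 2-5(w=5) 3-4(w=1) 3-7(w=3)}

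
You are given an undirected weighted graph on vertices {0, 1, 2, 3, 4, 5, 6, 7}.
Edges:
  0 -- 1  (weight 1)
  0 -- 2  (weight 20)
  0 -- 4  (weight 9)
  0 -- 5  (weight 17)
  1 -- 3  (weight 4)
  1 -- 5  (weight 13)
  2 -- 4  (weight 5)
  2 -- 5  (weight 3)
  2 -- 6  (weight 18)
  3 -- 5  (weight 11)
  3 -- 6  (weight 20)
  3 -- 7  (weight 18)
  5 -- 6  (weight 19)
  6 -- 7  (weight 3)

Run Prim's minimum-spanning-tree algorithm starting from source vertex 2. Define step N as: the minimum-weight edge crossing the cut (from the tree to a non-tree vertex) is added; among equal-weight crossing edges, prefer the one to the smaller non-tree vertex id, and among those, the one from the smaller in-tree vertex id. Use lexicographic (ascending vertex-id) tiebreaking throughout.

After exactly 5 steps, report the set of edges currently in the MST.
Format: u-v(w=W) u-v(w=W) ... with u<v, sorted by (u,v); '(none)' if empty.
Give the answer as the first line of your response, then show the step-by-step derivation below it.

0-1(w=1) 0-4(w=9) 1-3(w=4) 2-4(w=5) 2-5(w=3)

step 1: add edge 2-5 (w=3); MST = {2-5(w=3)}
step 2: add edge 2-4 (w=5); MST = {2-4(w=5) 2-5(w=3)}
step 3: add edge 0-4 (w=9); MST = {0-4(w=9) 2-4(w=5) 2-5(w=3)}
step 4: add edge 0-1 (w=1); MST = {0-1(w=1) 0-4(w=9) 2-4(w=5) 2-5(w=3)}
step 5: add edge 1-3 (w=4); MST = {0-1(w=1) 0-4(w=9) 1-3(w=4) 2-4(w=5) 2-5(w=3)}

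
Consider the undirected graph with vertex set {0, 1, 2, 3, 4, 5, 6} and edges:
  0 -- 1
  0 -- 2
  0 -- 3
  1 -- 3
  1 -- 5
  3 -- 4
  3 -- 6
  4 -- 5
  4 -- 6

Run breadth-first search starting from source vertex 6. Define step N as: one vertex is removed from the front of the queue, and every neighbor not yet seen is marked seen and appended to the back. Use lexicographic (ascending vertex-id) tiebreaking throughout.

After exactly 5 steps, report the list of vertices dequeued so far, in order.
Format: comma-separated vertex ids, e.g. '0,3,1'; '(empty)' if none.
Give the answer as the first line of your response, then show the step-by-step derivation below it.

6,3,4,0,1

step 1: dequeue 6; queue=[3,4]; order=6
step 2: dequeue 3; queue=[4,0,1]; order=6,3
step 3: dequeue 4; queue=[0,1,5]; order=6,3,4
step 4: dequeue 0; queue=[1,5,2]; order=6,3,4,0
step 5: dequeue 1; queue=[5,2]; order=6,3,4,0,1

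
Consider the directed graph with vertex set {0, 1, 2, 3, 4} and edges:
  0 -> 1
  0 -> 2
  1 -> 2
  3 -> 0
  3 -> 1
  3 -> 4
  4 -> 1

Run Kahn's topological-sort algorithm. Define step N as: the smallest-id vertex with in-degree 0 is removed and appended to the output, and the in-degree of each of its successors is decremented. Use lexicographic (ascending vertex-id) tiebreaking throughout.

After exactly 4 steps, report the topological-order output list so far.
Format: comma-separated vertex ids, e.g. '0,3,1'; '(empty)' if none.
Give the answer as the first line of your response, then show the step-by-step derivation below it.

3,0,4,1

step 1: output 3; order=[3]; indeg=(0,2,2,0,0)
step 2: output 0; order=[3,0]; indeg=(0,1,1,0,0)
step 3: output 4; order=[3,0,4]; indeg=(0,0,1,0,0)
step 4: output 1; order=[3,0,4,1]; indeg=(0,0,0,0,0)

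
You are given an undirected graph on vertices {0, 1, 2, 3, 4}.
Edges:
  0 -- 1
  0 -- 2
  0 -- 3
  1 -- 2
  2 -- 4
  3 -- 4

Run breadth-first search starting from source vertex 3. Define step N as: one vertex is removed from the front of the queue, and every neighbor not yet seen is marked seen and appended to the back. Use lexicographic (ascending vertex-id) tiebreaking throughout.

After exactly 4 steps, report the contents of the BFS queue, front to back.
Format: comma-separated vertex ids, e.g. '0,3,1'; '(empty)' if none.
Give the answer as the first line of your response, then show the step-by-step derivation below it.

2

step 1: dequeue 3; queue=[0,4]; order=3
step 2: dequeue 0; queue=[4,1,2]; order=3,0
step 3: dequeue 4; queue=[1,2]; order=3,0,4
step 4: dequeue 1; queue=[2]; order=3,0,4,1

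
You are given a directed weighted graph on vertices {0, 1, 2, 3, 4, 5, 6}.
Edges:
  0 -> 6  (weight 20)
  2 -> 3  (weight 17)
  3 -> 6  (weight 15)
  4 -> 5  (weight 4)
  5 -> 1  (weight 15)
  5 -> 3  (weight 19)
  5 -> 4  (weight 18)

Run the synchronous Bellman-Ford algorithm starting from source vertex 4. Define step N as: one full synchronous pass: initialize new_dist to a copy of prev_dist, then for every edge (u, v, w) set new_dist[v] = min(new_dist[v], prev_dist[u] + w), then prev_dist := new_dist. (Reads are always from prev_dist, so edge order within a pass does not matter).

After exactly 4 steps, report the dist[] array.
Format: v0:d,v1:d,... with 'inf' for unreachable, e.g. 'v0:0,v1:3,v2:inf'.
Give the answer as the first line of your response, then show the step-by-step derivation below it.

v0:inf,v1:19,v2:inf,v3:23,v4:0,v5:4,v6:38

step 1: dist = v0:inf,v1:inf,v2:inf,v3:inf,v4:0,v5:4,v6:inf
step 2: dist = v0:inf,v1:19,v2:inf,v3:23,v4:0,v5:4,v6:inf
step 3: dist = v0:inf,v1:19,v2:inf,v3:23,v4:0,v5:4,v6:38
step 4: dist = v0:inf,v1:19,v2:inf,v3:23,v4:0,v5:4,v6:38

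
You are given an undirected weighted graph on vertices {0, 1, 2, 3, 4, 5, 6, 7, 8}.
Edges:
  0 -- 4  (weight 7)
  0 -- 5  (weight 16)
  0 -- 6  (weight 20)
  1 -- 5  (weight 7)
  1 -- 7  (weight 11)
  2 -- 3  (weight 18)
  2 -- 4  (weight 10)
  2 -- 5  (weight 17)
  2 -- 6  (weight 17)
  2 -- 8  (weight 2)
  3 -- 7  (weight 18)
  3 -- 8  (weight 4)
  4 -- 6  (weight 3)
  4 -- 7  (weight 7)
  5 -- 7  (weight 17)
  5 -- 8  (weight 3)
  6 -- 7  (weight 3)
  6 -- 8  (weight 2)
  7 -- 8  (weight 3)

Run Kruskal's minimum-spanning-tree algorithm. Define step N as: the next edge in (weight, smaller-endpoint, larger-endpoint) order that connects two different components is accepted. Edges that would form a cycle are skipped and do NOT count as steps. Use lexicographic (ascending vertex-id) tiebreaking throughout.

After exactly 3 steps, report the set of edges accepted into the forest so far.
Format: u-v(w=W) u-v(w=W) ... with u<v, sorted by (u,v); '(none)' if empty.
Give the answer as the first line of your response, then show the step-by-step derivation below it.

2-8(w=2) 4-6(w=3) 6-8(w=2)

step 1: add edge 2-8 (w=2); MST = {2-8(w=2)}
step 2: add edge 6-8 (w=2); MST = {2-8(w=2) 6-8(w=2)}
step 3: add edge 4-6 (w=3); MST = {2-8(w=2) 4-6(w=3) 6-8(w=2)}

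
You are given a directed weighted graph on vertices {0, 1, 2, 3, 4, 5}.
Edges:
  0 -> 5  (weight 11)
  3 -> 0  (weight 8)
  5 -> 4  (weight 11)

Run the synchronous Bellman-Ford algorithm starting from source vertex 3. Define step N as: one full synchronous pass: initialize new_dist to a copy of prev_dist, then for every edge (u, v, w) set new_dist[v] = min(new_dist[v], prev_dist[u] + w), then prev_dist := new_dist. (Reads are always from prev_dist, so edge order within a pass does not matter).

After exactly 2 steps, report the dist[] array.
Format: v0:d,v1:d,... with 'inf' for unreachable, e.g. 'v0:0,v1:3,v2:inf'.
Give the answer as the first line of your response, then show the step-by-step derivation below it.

v0:8,v1:inf,v2:inf,v3:0,v4:inf,v5:19

step 1: dist = v0:8,v1:inf,v2:inf,v3:0,v4:inf,v5:inf
step 2: dist = v0:8,v1:inf,v2:inf,v3:0,v4:inf,v5:19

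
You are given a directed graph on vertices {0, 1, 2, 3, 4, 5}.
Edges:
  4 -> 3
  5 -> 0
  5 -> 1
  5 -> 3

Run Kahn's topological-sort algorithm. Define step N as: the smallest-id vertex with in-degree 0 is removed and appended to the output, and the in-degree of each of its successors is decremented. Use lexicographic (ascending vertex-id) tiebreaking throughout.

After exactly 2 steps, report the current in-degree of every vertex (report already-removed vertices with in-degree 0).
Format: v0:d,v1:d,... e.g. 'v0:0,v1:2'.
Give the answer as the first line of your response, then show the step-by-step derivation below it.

v0:1,v1:1,v2:0,v3:1,v4:0,v5:0

step 1: output 2; order=[2]; indeg=(1,1,0,2,0,0)
step 2: output 4; order=[2,4]; indeg=(1,1,0,1,0,0)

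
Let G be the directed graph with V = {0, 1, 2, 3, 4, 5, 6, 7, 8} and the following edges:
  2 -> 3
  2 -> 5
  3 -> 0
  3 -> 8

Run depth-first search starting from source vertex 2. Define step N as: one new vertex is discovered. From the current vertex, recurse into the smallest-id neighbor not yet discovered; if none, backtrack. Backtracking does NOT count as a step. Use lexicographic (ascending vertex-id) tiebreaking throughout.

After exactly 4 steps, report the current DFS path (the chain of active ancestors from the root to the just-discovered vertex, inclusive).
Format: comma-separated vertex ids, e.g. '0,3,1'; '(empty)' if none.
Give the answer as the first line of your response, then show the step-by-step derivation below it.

2,3,8

step 1: discover 2; path=2; order=2
step 2: discover 3; path=2>3; order=2,3
step 3: discover 0; path=2>3>0; order=2,3,0
step 4: discover 8; path=2>3>8; order=2,3,0,8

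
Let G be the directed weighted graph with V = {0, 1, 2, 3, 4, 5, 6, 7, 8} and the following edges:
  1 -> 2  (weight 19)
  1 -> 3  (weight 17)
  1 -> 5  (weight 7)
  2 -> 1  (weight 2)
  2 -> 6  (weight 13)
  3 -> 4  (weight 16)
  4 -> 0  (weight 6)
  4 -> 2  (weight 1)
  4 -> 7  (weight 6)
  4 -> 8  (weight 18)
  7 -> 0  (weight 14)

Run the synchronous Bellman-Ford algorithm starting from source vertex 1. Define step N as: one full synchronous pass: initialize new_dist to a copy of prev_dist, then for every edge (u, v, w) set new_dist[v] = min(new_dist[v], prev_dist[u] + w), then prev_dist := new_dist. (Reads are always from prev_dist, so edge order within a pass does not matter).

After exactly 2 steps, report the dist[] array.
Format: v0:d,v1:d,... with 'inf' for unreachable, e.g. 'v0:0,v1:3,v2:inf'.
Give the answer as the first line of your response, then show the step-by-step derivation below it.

v0:inf,v1:0,v2:19,v3:17,v4:33,v5:7,v6:32,v7:inf,v8:inf

step 1: dist = v0:inf,v1:0,v2:19,v3:17,v4:inf,v5:7,v6:inf,v7:inf,v8:inf
step 2: dist = v0:inf,v1:0,v2:19,v3:17,v4:33,v5:7,v6:32,v7:inf,v8:inf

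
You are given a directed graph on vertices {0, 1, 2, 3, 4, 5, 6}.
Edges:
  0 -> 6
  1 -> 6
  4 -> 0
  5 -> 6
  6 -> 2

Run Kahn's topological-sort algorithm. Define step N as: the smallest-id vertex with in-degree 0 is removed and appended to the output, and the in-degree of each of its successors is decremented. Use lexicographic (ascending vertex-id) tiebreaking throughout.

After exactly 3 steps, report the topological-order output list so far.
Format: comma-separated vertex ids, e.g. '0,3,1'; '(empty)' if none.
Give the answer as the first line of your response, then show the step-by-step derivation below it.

1,3,4

step 1: output 1; order=[1]; indeg=(1,0,1,0,0,0,2)
step 2: output 3; order=[1,3]; indeg=(1,0,1,0,0,0,2)
step 3: output 4; order=[1,3,4]; indeg=(0,0,1,0,0,0,2)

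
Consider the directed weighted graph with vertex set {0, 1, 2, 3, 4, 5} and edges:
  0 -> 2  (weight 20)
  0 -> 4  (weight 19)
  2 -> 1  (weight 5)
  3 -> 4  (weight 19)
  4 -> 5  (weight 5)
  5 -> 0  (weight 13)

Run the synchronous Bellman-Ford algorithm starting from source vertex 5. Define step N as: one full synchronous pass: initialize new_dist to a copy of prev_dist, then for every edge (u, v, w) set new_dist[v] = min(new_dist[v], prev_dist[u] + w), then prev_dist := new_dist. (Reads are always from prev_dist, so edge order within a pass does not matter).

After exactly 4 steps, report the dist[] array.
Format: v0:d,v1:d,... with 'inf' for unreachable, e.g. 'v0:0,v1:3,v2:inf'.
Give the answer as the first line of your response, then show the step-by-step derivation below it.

v0:13,v1:38,v2:33,v3:inf,v4:32,v5:0

step 1: dist = v0:13,v1:inf,v2:inf,v3:inf,v4:inf,v5:0
step 2: dist = v0:13,v1:inf,v2:33,v3:inf,v4:32,v5:0
step 3: dist = v0:13,v1:38,v2:33,v3:inf,v4:32,v5:0
step 4: dist = v0:13,v1:38,v2:33,v3:inf,v4:32,v5:0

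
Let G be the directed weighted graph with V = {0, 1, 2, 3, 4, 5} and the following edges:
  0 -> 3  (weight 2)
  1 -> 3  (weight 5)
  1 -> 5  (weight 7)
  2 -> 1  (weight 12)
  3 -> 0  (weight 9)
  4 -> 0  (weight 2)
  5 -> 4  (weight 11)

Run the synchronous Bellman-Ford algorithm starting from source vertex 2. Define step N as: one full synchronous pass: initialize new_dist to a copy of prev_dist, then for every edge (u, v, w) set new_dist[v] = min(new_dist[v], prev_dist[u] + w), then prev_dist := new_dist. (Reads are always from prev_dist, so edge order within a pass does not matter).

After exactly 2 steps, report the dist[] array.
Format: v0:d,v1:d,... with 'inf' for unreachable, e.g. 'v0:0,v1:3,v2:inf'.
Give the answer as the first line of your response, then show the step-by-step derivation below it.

v0:inf,v1:12,v2:0,v3:17,v4:inf,v5:19

step 1: dist = v0:inf,v1:12,v2:0,v3:inf,v4:inf,v5:inf
step 2: dist = v0:inf,v1:12,v2:0,v3:17,v4:inf,v5:19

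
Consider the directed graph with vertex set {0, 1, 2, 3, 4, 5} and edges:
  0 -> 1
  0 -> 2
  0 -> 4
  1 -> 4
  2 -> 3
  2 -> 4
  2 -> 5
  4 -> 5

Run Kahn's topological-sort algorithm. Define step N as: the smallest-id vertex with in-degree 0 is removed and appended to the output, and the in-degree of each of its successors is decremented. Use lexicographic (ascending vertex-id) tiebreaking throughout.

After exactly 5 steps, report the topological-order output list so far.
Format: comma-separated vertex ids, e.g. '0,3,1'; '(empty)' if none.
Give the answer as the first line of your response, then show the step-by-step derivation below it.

0,1,2,3,4

step 1: output 0; order=[0]; indeg=(0,0,0,1,2,2)
step 2: output 1; order=[0,1]; indeg=(0,0,0,1,1,2)
step 3: output 2; order=[0,1,2]; indeg=(0,0,0,0,0,1)
step 4: output 3; order=[0,1,2,3]; indeg=(0,0,0,0,0,1)
step 5: output 4; order=[0,1,2,3,4]; indeg=(0,0,0,0,0,0)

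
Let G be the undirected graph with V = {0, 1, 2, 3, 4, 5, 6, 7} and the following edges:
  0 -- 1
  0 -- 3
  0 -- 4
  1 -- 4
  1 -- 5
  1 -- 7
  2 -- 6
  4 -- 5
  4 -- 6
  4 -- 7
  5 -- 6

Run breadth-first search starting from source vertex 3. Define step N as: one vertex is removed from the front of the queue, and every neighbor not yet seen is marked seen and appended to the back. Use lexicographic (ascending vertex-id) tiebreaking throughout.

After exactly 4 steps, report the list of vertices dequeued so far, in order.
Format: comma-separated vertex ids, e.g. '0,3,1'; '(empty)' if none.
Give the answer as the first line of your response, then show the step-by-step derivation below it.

3,0,1,4

step 1: dequeue 3; queue=[0]; order=3
step 2: dequeue 0; queue=[1,4]; order=3,0
step 3: dequeue 1; queue=[4,5,7]; order=3,0,1
step 4: dequeue 4; queue=[5,7,6]; order=3,0,1,4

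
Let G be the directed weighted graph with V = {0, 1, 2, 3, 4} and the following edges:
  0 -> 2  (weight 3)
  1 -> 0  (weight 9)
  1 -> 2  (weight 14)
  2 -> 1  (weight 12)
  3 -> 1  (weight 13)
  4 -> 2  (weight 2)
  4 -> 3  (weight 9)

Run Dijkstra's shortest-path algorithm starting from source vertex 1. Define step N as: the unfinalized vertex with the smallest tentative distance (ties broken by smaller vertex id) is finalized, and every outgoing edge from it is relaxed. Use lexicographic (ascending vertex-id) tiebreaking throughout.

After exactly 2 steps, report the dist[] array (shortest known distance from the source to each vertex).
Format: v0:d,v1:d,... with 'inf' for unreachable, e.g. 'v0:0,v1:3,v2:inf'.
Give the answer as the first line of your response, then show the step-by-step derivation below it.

v0:9,v1:0,v2:12,v3:inf,v4:inf

step 1: dist = v0:9,v1:0,v2:14,v3:inf,v4:inf
step 2: dist = v0:9,v1:0,v2:12,v3:inf,v4:inf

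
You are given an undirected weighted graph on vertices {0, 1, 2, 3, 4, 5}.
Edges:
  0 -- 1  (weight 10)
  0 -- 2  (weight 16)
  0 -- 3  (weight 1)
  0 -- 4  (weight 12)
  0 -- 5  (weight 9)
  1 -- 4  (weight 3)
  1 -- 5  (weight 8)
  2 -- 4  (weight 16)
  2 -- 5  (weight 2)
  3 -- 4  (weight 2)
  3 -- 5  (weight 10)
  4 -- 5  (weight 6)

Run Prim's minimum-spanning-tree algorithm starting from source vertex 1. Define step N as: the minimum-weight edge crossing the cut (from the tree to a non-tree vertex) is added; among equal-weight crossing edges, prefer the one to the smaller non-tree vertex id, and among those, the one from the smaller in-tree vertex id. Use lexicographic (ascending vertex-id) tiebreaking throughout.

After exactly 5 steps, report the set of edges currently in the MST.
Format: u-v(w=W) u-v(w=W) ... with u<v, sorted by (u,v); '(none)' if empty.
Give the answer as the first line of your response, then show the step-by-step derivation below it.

0-3(w=1) 1-4(w=3) 2-5(w=2) 3-4(w=2) 4-5(w=6)

step 1: add edge 1-4 (w=3); MST = {1-4(w=3)}
step 2: add edge 3-4 (w=2); MST = {1-4(w=3) 3-4(w=2)}
step 3: add edge 0-3 (w=1); MST = {0-3(w=1) 1-4(w=3) 3-4(w=2)}
step 4: add edge 4-5 (w=6); MST = {0-3(w=1) 1-4(w=3) 3-4(w=2) 4-5(w=6)}
step 5: add edge 2-5 (w=2); MST = {0-3(w=1) 1-4(w=3) 2-5(w=2) 3-4(w=2) 4-5(w=6)}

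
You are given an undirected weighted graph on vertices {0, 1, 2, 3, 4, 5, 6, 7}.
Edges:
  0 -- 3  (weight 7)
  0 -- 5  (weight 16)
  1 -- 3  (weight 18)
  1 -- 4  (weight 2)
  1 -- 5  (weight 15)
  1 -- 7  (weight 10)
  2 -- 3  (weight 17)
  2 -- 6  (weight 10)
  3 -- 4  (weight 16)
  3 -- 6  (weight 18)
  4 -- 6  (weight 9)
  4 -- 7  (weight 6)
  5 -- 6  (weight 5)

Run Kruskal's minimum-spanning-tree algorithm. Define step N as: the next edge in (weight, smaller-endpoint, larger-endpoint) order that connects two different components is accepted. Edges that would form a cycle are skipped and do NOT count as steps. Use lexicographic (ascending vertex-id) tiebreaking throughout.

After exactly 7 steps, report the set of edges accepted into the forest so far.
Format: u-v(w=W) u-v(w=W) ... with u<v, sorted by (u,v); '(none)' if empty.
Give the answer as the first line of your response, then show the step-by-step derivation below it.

0-3(w=7) 0-5(w=16) 1-4(w=2) 2-6(w=10) 4-6(w=9) 4-7(w=6) 5-6(w=5)

step 1: add edge 1-4 (w=2); MST = {1-4(w=2)}
step 2: add edge 5-6 (w=5); MST = {1-4(w=2) 5-6(w=5)}
step 3: add edge 4-7 (w=6); MST = {1-4(w=2) 4-7(w=6) 5-6(w=5)}
step 4: add edge 0-3 (w=7); MST = {0-3(w=7) 1-4(w=2) 4-7(w=6) 5-6(w=5)}
step 5: add edge 4-6 (w=9); MST = {0-3(w=7) 1-4(w=2) 4-6(w=9) 4-7(w=6) 5-6(w=5)}
step 6: add edge 2-6 (w=10); MST = {0-3(w=7) 1-4(w=2) 2-6(w=10) 4-6(w=9) 4-7(w=6) 5-6(w=5)}
step 7: add edge 0-5 (w=16); MST = {0-3(w=7) 0-5(w=16) 1-4(w=2) 2-6(w=10) 4-6(w=9) 4-7(w=6) 5-6(w=5)}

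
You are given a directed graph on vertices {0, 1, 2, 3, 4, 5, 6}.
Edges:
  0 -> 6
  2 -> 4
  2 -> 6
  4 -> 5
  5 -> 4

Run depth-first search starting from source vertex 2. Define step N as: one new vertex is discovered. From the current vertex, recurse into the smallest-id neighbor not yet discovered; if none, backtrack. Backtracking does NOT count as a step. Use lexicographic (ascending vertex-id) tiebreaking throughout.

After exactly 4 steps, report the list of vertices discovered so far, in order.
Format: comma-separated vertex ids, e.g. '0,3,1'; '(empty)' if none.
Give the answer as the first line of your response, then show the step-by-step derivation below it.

2,4,5,6

step 1: discover 2; path=2; order=2
step 2: discover 4; path=2>4; order=2,4
step 3: discover 5; path=2>4>5; order=2,4,5
step 4: discover 6; path=2>6; order=2,4,5,6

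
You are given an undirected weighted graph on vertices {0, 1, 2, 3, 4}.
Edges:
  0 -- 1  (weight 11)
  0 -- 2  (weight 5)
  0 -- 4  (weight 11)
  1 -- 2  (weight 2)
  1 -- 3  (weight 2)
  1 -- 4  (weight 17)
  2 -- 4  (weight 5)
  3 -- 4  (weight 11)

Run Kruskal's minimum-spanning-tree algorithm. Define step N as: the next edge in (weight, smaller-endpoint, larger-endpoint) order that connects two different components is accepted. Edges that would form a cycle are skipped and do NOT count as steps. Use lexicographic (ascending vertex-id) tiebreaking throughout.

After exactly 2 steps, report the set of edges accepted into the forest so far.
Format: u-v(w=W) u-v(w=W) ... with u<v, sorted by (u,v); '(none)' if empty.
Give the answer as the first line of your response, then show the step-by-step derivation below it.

1-2(w=2) 1-3(w=2)

step 1: add edge 1-2 (w=2); MST = {1-2(w=2)}
step 2: add edge 1-3 (w=2); MST = {1-2(w=2) 1-3(w=2)}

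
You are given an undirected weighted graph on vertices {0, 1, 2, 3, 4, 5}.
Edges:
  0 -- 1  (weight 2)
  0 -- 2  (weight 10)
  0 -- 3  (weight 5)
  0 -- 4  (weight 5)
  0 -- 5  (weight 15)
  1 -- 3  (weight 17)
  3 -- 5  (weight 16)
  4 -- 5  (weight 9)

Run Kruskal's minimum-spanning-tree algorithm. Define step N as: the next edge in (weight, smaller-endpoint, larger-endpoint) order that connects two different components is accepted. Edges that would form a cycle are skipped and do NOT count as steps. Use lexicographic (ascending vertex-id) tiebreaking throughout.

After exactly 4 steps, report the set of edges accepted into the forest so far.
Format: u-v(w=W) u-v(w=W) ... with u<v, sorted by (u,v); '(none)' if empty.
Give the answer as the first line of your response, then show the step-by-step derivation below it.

0-1(w=2) 0-3(w=5) 0-4(w=5) 4-5(w=9)

step 1: add edge 0-1 (w=2); MST = {0-1(w=2)}
step 2: add edge 0-3 (w=5); MST = {0-1(w=2) 0-3(w=5)}
step 3: add edge 0-4 (w=5); MST = {0-1(w=2) 0-3(w=5) 0-4(w=5)}
step 4: add edge 4-5 (w=9); MST = {0-1(w=2) 0-3(w=5) 0-4(w=5) 4-5(w=9)}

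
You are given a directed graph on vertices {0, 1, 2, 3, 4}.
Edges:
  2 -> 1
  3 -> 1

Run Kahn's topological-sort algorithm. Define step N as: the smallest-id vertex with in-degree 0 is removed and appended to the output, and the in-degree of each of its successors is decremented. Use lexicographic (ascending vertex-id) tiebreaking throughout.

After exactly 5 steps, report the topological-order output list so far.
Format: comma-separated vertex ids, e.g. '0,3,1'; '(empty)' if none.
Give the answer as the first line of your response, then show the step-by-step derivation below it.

0,2,3,1,4

step 1: output 0; order=[0]; indeg=(0,2,0,0,0)
step 2: output 2; order=[0,2]; indeg=(0,1,0,0,0)
step 3: output 3; order=[0,2,3]; indeg=(0,0,0,0,0)
step 4: output 1; order=[0,2,3,1]; indeg=(0,0,0,0,0)
step 5: output 4; order=[0,2,3,1,4]; indeg=(0,0,0,0,0)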